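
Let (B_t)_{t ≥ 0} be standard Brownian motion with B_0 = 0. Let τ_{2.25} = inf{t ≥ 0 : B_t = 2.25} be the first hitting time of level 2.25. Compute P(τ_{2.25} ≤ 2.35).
P(τ_{2.25} ≤ 2.35) = 2(1 − Φ(2.25/√2.35)) = 2(1 − Φ(1.4677)) ≈ 0.1422

By the reflection principle for standard BM, P(τ_b ≤ t) = 2 · P(B_t ≥ b). Since B_t ~ N(0, t), P(B_t ≥ 2.25) = 1 − Φ(2.25/√t) = 1 − Φ(2.25/√2.35) = 1 − Φ(1.4677) ≈ 0.07109. Doubling: P(τ_{2.25} ≤ 2.35) ≈ 2 · 0.07109 = 0.14218 ≈ 0.1422.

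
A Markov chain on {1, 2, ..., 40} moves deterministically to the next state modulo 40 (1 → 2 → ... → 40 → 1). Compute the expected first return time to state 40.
E[T_40 | X_0 = 40] = 40

The chain cycles deterministically, so starting at state 40 it returns in exactly 40 steps. Equivalently, the stationary distribution is uniform π_j = 1/40 for every state j, so by Kac's formula E[T_40] = 1/π_40 = 40.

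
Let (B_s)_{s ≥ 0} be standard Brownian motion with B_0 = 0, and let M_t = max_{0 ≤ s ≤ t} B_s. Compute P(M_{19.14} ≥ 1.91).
P(M_{19.14} ≥ 1.91) = 2·P(B_{19.14} ≥ 1.91) = 2(1 − Φ(1.91/√19.14)) ≈ 0.6624

By the reflection principle for Brownian motion, P(M_t ≥ a) = 2 · P(B_t ≥ a) for a ≥ 0. Since B_t ~ N(0, t), P(B_t ≥ 1.91) = 1 − Φ(1.91/√t) = 1 − Φ(1.91/√19.14) = 1 − Φ(0.4366). So
  P(M_{19.14} ≥ 1.91) = 2(1 − Φ(0.4366)) ≈ 0.6624.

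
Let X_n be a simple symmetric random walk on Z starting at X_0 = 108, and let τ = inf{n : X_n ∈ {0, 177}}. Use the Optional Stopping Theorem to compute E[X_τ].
E[X_τ] = 108

X_n is a martingale and τ is a bounded-mean stopping time (indeed τ is finite a.s. with bounded expectation since the walk is in a bounded region). By the OST, E[X_τ] = E[X_0] = 108. Equivalently: E[X_τ] = 177 · P(hit 177 first) + 0 · P(hit 0 first) = 177 · (108/177) = 108.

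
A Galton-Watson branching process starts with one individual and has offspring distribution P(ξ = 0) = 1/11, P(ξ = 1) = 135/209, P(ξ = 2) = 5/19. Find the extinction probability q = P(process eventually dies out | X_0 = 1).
q = 19/55

The pgf is f(s) = 1/11 + 135/209·s + 5/19·s². The extinction probability q is the smallest fixed point of f in [0, 1]. Setting s = f(s):
  5/19·s² + (135/209 − 1)·s + 1/11 = 0
  5/19·s² − (1/11 + 5/19)·s + 1/11 = 0
which factors as (s − 1)·(5/19·s − 1/11) = 0, giving roots s = 1 and s = (1/11)/(5/19) = 19/55.
Mean offspring μ = 135/209 + 2·5/19 = 245/209 > 1 (supercritical), so q < 1. The extinction probability is the smaller root: q = (1/11)/(5/19) = 19/55.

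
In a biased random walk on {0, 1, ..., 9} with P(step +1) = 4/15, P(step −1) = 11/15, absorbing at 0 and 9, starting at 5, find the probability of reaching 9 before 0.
P(hit 9 before 0) = (1 − (11/4)^5) / (1 − (11/4)^9) = 5852416/336812221

Let u_k denote P(reach 9 before 0 | start at k). Boundary: u_0 = 0, u_9 = 1. Recurrence: u_k = 4/15·u_{k+1} + 11/15·u_{k-1} for 1 ≤ k ≤ 8. Try u_k = A + B·r^k with r = q/p = (11/15)/(4/15) = 11/4. Substitution satisfies the recurrence; boundary conditions give:
  u_k = (1 − r^k) / (1 − r^N) = (1 − (11/4)^5) / (1 − (11/4)^9) = 5852416/336812221.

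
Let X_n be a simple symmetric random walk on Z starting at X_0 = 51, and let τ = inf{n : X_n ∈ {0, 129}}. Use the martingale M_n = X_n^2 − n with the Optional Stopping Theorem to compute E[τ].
E[τ] = 3978

M_n = X_n^2 − n is a martingale (since E[X_{n+1}^2 | F_n] = X_n^2 + 1). By OST (τ has finite mean in a bounded region), E[M_τ] = E[M_0] = X_0^2 − 0 = 51^2 = 2601. Also E[M_τ] = E[X_τ^2] − E[τ]. The walk exits at 0 or 129, with P(hit 129 first) = 51/129, so E[X_τ^2] = 129^2 · 51/129 + 0 = 6579. Thus E[τ] = E[X_τ^2] − E[M_τ] = 6579 − 2601 = 3978 = 51(129 − 51) = 3978.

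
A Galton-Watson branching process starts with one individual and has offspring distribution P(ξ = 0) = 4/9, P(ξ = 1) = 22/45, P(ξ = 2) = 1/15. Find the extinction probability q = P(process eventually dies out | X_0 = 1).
q = 1

Mean offspring μ = 0·4/9 + 1·22/45 + 2·1/15 = 28/45 ≤ 1. For μ ≤ 1 with offspring not concentrated at 1, the Galton-Watson process goes extinct almost surely, so q = 1.
(Algebraic check: The pgf is f(s) = 4/9 + 22/45·s + 1/15·s². The extinction probability q is the smallest fixed point of f in [0, 1]. Setting s = f(s):
  1/15·s² + (22/45 − 1)·s + 4/9 = 0
  1/15·s² − (4/9 + 1/15)·s + 4/9 = 0
which factors as (s − 1)·(1/15·s − 4/9) = 0, giving roots s = 1 and s = (4/9)/(1/15) = 20/3. Since 20/3 ≥ 1, the smallest root in [0, 1] is s = 1.)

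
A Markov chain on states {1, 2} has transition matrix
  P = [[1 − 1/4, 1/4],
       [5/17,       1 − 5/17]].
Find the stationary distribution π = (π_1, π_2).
π_1 = 20/37, π_2 = 17/37

Solve πP = π with π_1 + π_2 = 1. From πP = π: π_1 · (1 − 1/4) + π_2 · 5/17 = π_1 ⇒ π_2 · 5/17 = π_1 · 1/4 ⇒ π_2/π_1 = (1/4)/(5/17) = 17/20. Together with π_1 + π_2 = 1:
  π_1 = (5/17)/(1/4 + 5/17) = (5/17)/(37/68) = 20/37,
  π_2 = (1/4)/(1/4 + 5/17) = (1/4)/(37/68) = 17/37.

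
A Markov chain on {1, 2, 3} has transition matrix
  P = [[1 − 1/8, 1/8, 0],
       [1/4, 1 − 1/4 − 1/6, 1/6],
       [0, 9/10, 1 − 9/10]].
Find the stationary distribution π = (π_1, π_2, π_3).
π = (27/43, 27/86, 5/86)

This is a birth-death chain on three states, which satisfies detailed balance: π_1 · P_{12} = π_2 · P_{21} and π_2 · P_{23} = π_3 · P_{32}.
From π_1 · 1/8 = π_2 · 1/4: π_2/π_1 = (1/8)/(1/4) = 1/2.
From π_2 · 1/6 = π_3 · 9/10: π_3/π_2 = (1/6)/(9/10) = 5/27.
Take π_1 proportional to 1; then unnormalized π = (1, 1/2, 5/54). Normalize by dividing by the sum 43/27:
  π = (27/43, 27/86, 5/86).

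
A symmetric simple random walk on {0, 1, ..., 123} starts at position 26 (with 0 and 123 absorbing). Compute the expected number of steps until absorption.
E[τ | X_0 = 26] = 2522

Let v_k = E[τ | X_0 = k]. Boundary: v_0 = v_123 = 0. Recurrence: v_k = 1 + (v_{k-1} + v_{k+1})/2 for 1 ≤ k ≤ 122. The particular solution to v_k − (v_{k-1} + v_{k+1})/2 = 1 is v_k = −k^2. Adding homogeneous solution A + B k and matching boundaries gives v_k = k (123 − k). Substituting k = 26: v_26 = 26 · 97 = 2522.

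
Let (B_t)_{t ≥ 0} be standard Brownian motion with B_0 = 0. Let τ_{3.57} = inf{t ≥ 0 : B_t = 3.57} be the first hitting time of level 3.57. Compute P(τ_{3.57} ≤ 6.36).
P(τ_{3.57} ≤ 6.36) = 2(1 − Φ(3.57/√6.36)) = 2(1 − Φ(1.4156)) ≈ 0.1569

By the reflection principle for standard BM, P(τ_b ≤ t) = 2 · P(B_t ≥ b). Since B_t ~ N(0, t), P(B_t ≥ 3.57) = 1 − Φ(3.57/√t) = 1 − Φ(3.57/√6.36) = 1 − Φ(1.4156) ≈ 0.07845. Doubling: P(τ_{3.57} ≤ 6.36) ≈ 2 · 0.07845 = 0.15690 ≈ 0.1569.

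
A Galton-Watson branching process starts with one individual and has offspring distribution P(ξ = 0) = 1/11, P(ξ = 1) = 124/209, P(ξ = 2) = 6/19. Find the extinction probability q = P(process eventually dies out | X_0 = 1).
q = 19/66

The pgf is f(s) = 1/11 + 124/209·s + 6/19·s². The extinction probability q is the smallest fixed point of f in [0, 1]. Setting s = f(s):
  6/19·s² + (124/209 − 1)·s + 1/11 = 0
  6/19·s² − (1/11 + 6/19)·s + 1/11 = 0
which factors as (s − 1)·(6/19·s − 1/11) = 0, giving roots s = 1 and s = (1/11)/(6/19) = 19/66.
Mean offspring μ = 124/209 + 2·6/19 = 256/209 > 1 (supercritical), so q < 1. The extinction probability is the smaller root: q = (1/11)/(6/19) = 19/66.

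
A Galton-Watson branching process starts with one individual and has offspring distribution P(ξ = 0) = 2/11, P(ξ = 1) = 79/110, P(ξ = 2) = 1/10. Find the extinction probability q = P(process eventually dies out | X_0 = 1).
q = 1

Mean offspring μ = 0·2/11 + 1·79/110 + 2·1/10 = 101/110 ≤ 1. For μ ≤ 1 with offspring not concentrated at 1, the Galton-Watson process goes extinct almost surely, so q = 1.
(Algebraic check: The pgf is f(s) = 2/11 + 79/110·s + 1/10·s². The extinction probability q is the smallest fixed point of f in [0, 1]. Setting s = f(s):
  1/10·s² + (79/110 − 1)·s + 2/11 = 0
  1/10·s² − (2/11 + 1/10)·s + 2/11 = 0
which factors as (s − 1)·(1/10·s − 2/11) = 0, giving roots s = 1 and s = (2/11)/(1/10) = 20/11. Since 20/11 ≥ 1, the smallest root in [0, 1] is s = 1.)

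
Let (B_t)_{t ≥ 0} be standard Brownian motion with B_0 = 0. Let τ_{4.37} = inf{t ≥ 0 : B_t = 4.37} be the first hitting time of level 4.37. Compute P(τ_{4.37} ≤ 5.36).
P(τ_{4.37} ≤ 5.36) = 2(1 − Φ(4.37/√5.36)) = 2(1 − Φ(1.8876)) ≈ 0.0591

By the reflection principle for standard BM, P(τ_b ≤ t) = 2 · P(B_t ≥ b). Since B_t ~ N(0, t), P(B_t ≥ 4.37) = 1 − Φ(4.37/√t) = 1 − Φ(4.37/√5.36) = 1 − Φ(1.8876) ≈ 0.02954. Doubling: P(τ_{4.37} ≤ 5.36) ≈ 2 · 0.02954 = 0.05908 ≈ 0.0591.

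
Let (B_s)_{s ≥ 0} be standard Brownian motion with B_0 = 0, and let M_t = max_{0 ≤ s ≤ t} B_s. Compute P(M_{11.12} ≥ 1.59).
P(M_{11.12} ≥ 1.59) = 2·P(B_{11.12} ≥ 1.59) = 2(1 − Φ(1.59/√11.12)) ≈ 0.6335

By the reflection principle for Brownian motion, P(M_t ≥ a) = 2 · P(B_t ≥ a) for a ≥ 0. Since B_t ~ N(0, t), P(B_t ≥ 1.59) = 1 − Φ(1.59/√t) = 1 − Φ(1.59/√11.12) = 1 − Φ(0.4768). So
  P(M_{11.12} ≥ 1.59) = 2(1 − Φ(0.4768)) ≈ 0.6335.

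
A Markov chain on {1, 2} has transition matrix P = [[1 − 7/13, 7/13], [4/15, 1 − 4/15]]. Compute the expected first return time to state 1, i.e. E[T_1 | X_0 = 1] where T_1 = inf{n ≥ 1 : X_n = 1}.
E[T_1 | X_0 = 1] = 1/π_1 = 157/52

For an irreducible recurrent Markov chain with stationary distribution π, E[T_i | X_0 = i] = 1/π_i (Kac's formula). Here π_1 = (4/15)/(7/13 + 4/15) = (4/15)/(157/195) = 52/157, so E[T_1 | X_0 = 1] = 1/π_1 = (7/13 + 4/15)/(4/15) = (157/195)/(4/15) = 157/52.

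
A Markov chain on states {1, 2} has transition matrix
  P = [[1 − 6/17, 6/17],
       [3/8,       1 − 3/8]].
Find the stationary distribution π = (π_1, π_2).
π_1 = 17/33, π_2 = 16/33

Solve πP = π with π_1 + π_2 = 1. From πP = π: π_1 · (1 − 6/17) + π_2 · 3/8 = π_1 ⇒ π_2 · 3/8 = π_1 · 6/17 ⇒ π_2/π_1 = (6/17)/(3/8) = 16/17. Together with π_1 + π_2 = 1:
  π_1 = (3/8)/(6/17 + 3/8) = (3/8)/(99/136) = 17/33,
  π_2 = (6/17)/(6/17 + 3/8) = (6/17)/(99/136) = 16/33.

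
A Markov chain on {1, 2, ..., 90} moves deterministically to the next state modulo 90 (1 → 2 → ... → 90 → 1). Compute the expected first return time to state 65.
E[T_65 | X_0 = 65] = 90

The chain cycles deterministically, so starting at state 65 it returns in exactly 90 steps. Equivalently, the stationary distribution is uniform π_j = 1/90 for every state j, so by Kac's formula E[T_65] = 1/π_65 = 90.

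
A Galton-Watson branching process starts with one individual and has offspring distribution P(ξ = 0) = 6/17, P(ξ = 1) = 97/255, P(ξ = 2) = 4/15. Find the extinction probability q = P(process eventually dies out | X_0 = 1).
q = 1

Mean offspring μ = 0·6/17 + 1·97/255 + 2·4/15 = 233/255 ≤ 1. For μ ≤ 1 with offspring not concentrated at 1, the Galton-Watson process goes extinct almost surely, so q = 1.
(Algebraic check: The pgf is f(s) = 6/17 + 97/255·s + 4/15·s². The extinction probability q is the smallest fixed point of f in [0, 1]. Setting s = f(s):
  4/15·s² + (97/255 − 1)·s + 6/17 = 0
  4/15·s² − (6/17 + 4/15)·s + 6/17 = 0
which factors as (s − 1)·(4/15·s − 6/17) = 0, giving roots s = 1 and s = (6/17)/(4/15) = 45/34. Since 45/34 ≥ 1, the smallest root in [0, 1] is s = 1.)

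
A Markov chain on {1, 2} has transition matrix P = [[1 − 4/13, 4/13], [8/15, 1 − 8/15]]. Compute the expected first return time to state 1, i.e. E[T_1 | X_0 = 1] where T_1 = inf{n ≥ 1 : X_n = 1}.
E[T_1 | X_0 = 1] = 1/π_1 = 41/26

For an irreducible recurrent Markov chain with stationary distribution π, E[T_i | X_0 = i] = 1/π_i (Kac's formula). Here π_1 = (8/15)/(4/13 + 8/15) = (8/15)/(164/195) = 26/41, so E[T_1 | X_0 = 1] = 1/π_1 = (4/13 + 8/15)/(8/15) = (164/195)/(8/15) = 41/26.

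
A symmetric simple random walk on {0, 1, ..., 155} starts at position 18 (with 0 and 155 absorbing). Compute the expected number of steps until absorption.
E[τ | X_0 = 18] = 2466

Let v_k = E[τ | X_0 = k]. Boundary: v_0 = v_155 = 0. Recurrence: v_k = 1 + (v_{k-1} + v_{k+1})/2 for 1 ≤ k ≤ 154. The particular solution to v_k − (v_{k-1} + v_{k+1})/2 = 1 is v_k = −k^2. Adding homogeneous solution A + B k and matching boundaries gives v_k = k (155 − k). Substituting k = 18: v_18 = 18 · 137 = 2466.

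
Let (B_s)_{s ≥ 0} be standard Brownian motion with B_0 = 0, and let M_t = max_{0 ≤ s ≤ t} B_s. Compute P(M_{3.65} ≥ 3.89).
P(M_{3.65} ≥ 3.89) = 2·P(B_{3.65} ≥ 3.89) = 2(1 − Φ(3.89/√3.65)) ≈ 0.0417

By the reflection principle for Brownian motion, P(M_t ≥ a) = 2 · P(B_t ≥ a) for a ≥ 0. Since B_t ~ N(0, t), P(B_t ≥ 3.89) = 1 − Φ(3.89/√t) = 1 − Φ(3.89/√3.65) = 1 − Φ(2.0361). So
  P(M_{3.65} ≥ 3.89) = 2(1 − Φ(2.0361)) ≈ 0.0417.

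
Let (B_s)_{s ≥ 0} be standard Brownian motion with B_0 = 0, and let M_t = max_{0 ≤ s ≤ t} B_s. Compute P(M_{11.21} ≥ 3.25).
P(M_{11.21} ≥ 3.25) = 2·P(B_{11.21} ≥ 3.25) = 2(1 − Φ(3.25/√11.21)) ≈ 0.3317

By the reflection principle for Brownian motion, P(M_t ≥ a) = 2 · P(B_t ≥ a) for a ≥ 0. Since B_t ~ N(0, t), P(B_t ≥ 3.25) = 1 − Φ(3.25/√t) = 1 − Φ(3.25/√11.21) = 1 − Φ(0.9707). So
  P(M_{11.21} ≥ 3.25) = 2(1 − Φ(0.9707)) ≈ 0.3317.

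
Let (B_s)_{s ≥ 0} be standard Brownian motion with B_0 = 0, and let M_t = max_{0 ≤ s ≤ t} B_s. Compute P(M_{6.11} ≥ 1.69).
P(M_{6.11} ≥ 1.69) = 2·P(B_{6.11} ≥ 1.69) = 2(1 − Φ(1.69/√6.11)) ≈ 0.4942

By the reflection principle for Brownian motion, P(M_t ≥ a) = 2 · P(B_t ≥ a) for a ≥ 0. Since B_t ~ N(0, t), P(B_t ≥ 1.69) = 1 − Φ(1.69/√t) = 1 − Φ(1.69/√6.11) = 1 − Φ(0.6837). So
  P(M_{6.11} ≥ 1.69) = 2(1 − Φ(0.6837)) ≈ 0.4942.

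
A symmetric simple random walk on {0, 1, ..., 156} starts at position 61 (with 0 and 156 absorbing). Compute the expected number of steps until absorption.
E[τ | X_0 = 61] = 5795

Let v_k = E[τ | X_0 = k]. Boundary: v_0 = v_156 = 0. Recurrence: v_k = 1 + (v_{k-1} + v_{k+1})/2 for 1 ≤ k ≤ 155. The particular solution to v_k − (v_{k-1} + v_{k+1})/2 = 1 is v_k = −k^2. Adding homogeneous solution A + B k and matching boundaries gives v_k = k (156 − k). Substituting k = 61: v_61 = 61 · 95 = 5795.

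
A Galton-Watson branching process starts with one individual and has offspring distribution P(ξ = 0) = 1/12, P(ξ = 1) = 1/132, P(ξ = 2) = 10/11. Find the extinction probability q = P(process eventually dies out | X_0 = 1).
q = 11/120

The pgf is f(s) = 1/12 + 1/132·s + 10/11·s². The extinction probability q is the smallest fixed point of f in [0, 1]. Setting s = f(s):
  10/11·s² + (1/132 − 1)·s + 1/12 = 0
  10/11·s² − (1/12 + 10/11)·s + 1/12 = 0
which factors as (s − 1)·(10/11·s − 1/12) = 0, giving roots s = 1 and s = (1/12)/(10/11) = 11/120.
Mean offspring μ = 1/132 + 2·10/11 = 241/132 > 1 (supercritical), so q < 1. The extinction probability is the smaller root: q = (1/12)/(10/11) = 11/120.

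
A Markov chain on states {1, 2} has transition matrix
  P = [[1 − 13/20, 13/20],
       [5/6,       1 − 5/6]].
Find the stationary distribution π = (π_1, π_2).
π_1 = 50/89, π_2 = 39/89

Solve πP = π with π_1 + π_2 = 1. From πP = π: π_1 · (1 − 13/20) + π_2 · 5/6 = π_1 ⇒ π_2 · 5/6 = π_1 · 13/20 ⇒ π_2/π_1 = (13/20)/(5/6) = 39/50. Together with π_1 + π_2 = 1:
  π_1 = (5/6)/(13/20 + 5/6) = (5/6)/(89/60) = 50/89,
  π_2 = (13/20)/(13/20 + 5/6) = (13/20)/(89/60) = 39/89.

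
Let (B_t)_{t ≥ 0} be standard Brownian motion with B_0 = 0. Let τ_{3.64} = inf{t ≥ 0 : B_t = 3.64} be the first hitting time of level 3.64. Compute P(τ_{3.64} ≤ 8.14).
P(τ_{3.64} ≤ 8.14) = 2(1 − Φ(3.64/√8.14)) = 2(1 − Φ(1.2758)) ≈ 0.2020

By the reflection principle for standard BM, P(τ_b ≤ t) = 2 · P(B_t ≥ b). Since B_t ~ N(0, t), P(B_t ≥ 3.64) = 1 − Φ(3.64/√t) = 1 − Φ(3.64/√8.14) = 1 − Φ(1.2758) ≈ 0.10101. Doubling: P(τ_{3.64} ≤ 8.14) ≈ 2 · 0.10101 = 0.20202 ≈ 0.2020.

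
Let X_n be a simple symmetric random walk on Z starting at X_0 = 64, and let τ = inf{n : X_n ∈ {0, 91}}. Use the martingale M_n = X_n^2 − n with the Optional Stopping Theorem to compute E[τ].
E[τ] = 1728

M_n = X_n^2 − n is a martingale (since E[X_{n+1}^2 | F_n] = X_n^2 + 1). By OST (τ has finite mean in a bounded region), E[M_τ] = E[M_0] = X_0^2 − 0 = 64^2 = 4096. Also E[M_τ] = E[X_τ^2] − E[τ]. The walk exits at 0 or 91, with P(hit 91 first) = 64/91, so E[X_τ^2] = 91^2 · 64/91 + 0 = 5824. Thus E[τ] = E[X_τ^2] − E[M_τ] = 5824 − 4096 = 1728 = 64(91 − 64) = 1728.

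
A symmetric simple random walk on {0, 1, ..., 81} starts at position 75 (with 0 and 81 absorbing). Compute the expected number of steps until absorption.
E[τ | X_0 = 75] = 450

Let v_k = E[τ | X_0 = k]. Boundary: v_0 = v_81 = 0. Recurrence: v_k = 1 + (v_{k-1} + v_{k+1})/2 for 1 ≤ k ≤ 80. The particular solution to v_k − (v_{k-1} + v_{k+1})/2 = 1 is v_k = −k^2. Adding homogeneous solution A + B k and matching boundaries gives v_k = k (81 − k). Substituting k = 75: v_75 = 75 · 6 = 450.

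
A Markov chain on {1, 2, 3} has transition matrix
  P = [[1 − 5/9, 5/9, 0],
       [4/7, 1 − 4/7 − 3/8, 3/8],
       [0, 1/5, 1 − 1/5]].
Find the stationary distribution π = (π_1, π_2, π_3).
π = (288/1093, 280/1093, 525/1093)

This is a birth-death chain on three states, which satisfies detailed balance: π_1 · P_{12} = π_2 · P_{21} and π_2 · P_{23} = π_3 · P_{32}.
From π_1 · 5/9 = π_2 · 4/7: π_2/π_1 = (5/9)/(4/7) = 35/36.
From π_2 · 3/8 = π_3 · 1/5: π_3/π_2 = (3/8)/(1/5) = 15/8.
Take π_1 proportional to 1; then unnormalized π = (1, 35/36, 175/96). Normalize by dividing by the sum 1093/288:
  π = (288/1093, 280/1093, 525/1093).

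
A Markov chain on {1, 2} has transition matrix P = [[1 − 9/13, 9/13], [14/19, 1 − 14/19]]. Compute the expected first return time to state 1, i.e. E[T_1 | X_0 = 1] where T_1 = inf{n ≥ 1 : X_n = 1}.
E[T_1 | X_0 = 1] = 1/π_1 = 353/182

For an irreducible recurrent Markov chain with stationary distribution π, E[T_i | X_0 = i] = 1/π_i (Kac's formula). Here π_1 = (14/19)/(9/13 + 14/19) = (14/19)/(353/247) = 182/353, so E[T_1 | X_0 = 1] = 1/π_1 = (9/13 + 14/19)/(14/19) = (353/247)/(14/19) = 353/182.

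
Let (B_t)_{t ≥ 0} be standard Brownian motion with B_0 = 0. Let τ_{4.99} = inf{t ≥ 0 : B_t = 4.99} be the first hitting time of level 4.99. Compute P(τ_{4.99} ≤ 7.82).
P(τ_{4.99} ≤ 7.82) = 2(1 − Φ(4.99/√7.82)) = 2(1 − Φ(1.7844)) ≈ 0.0744

By the reflection principle for standard BM, P(τ_b ≤ t) = 2 · P(B_t ≥ b). Since B_t ~ N(0, t), P(B_t ≥ 4.99) = 1 − Φ(4.99/√t) = 1 − Φ(4.99/√7.82) = 1 − Φ(1.7844) ≈ 0.03718. Doubling: P(τ_{4.99} ≤ 7.82) ≈ 2 · 0.03718 = 0.07436 ≈ 0.0744.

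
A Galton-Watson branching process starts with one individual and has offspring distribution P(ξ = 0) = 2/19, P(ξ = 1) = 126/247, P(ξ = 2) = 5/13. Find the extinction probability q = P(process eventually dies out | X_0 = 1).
q = 26/95

The pgf is f(s) = 2/19 + 126/247·s + 5/13·s². The extinction probability q is the smallest fixed point of f in [0, 1]. Setting s = f(s):
  5/13·s² + (126/247 − 1)·s + 2/19 = 0
  5/13·s² − (2/19 + 5/13)·s + 2/19 = 0
which factors as (s − 1)·(5/13·s − 2/19) = 0, giving roots s = 1 and s = (2/19)/(5/13) = 26/95.
Mean offspring μ = 126/247 + 2·5/13 = 316/247 > 1 (supercritical), so q < 1. The extinction probability is the smaller root: q = (2/19)/(5/13) = 26/95.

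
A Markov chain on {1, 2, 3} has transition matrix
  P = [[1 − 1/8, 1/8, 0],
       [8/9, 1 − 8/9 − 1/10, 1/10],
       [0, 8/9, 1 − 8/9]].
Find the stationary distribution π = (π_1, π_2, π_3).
π = (5120/5921, 720/5921, 81/5921)

This is a birth-death chain on three states, which satisfies detailed balance: π_1 · P_{12} = π_2 · P_{21} and π_2 · P_{23} = π_3 · P_{32}.
From π_1 · 1/8 = π_2 · 8/9: π_2/π_1 = (1/8)/(8/9) = 9/64.
From π_2 · 1/10 = π_3 · 8/9: π_3/π_2 = (1/10)/(8/9) = 9/80.
Take π_1 proportional to 1; then unnormalized π = (1, 9/64, 81/5120). Normalize by dividing by the sum 5921/5120:
  π = (5120/5921, 720/5921, 81/5921).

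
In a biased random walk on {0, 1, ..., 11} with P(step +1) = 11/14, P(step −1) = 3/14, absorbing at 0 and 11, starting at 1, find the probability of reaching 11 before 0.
P(hit 11 before 0) = (1 − (3/11)^1) / (1 − (3/11)^11) = 25937424601/35663936683

Let u_k denote P(reach 11 before 0 | start at k). Boundary: u_0 = 0, u_11 = 1. Recurrence: u_k = 11/14·u_{k+1} + 3/14·u_{k-1} for 1 ≤ k ≤ 10. Try u_k = A + B·r^k with r = q/p = (3/14)/(11/14) = 3/11. Substitution satisfies the recurrence; boundary conditions give:
  u_k = (1 − r^k) / (1 − r^N) = (1 − (3/11)^1) / (1 − (3/11)^11) = 25937424601/35663936683.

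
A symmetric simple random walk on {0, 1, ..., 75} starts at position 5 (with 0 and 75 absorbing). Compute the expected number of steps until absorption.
E[τ | X_0 = 5] = 350

Let v_k = E[τ | X_0 = k]. Boundary: v_0 = v_75 = 0. Recurrence: v_k = 1 + (v_{k-1} + v_{k+1})/2 for 1 ≤ k ≤ 74. The particular solution to v_k − (v_{k-1} + v_{k+1})/2 = 1 is v_k = −k^2. Adding homogeneous solution A + B k and matching boundaries gives v_k = k (75 − k). Substituting k = 5: v_5 = 5 · 70 = 350.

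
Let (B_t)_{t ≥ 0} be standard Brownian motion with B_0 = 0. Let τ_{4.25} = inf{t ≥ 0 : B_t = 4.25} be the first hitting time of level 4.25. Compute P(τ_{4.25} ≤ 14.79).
P(τ_{4.25} ≤ 14.79) = 2(1 − Φ(4.25/√14.79)) = 2(1 − Φ(1.1051)) ≈ 0.2691

By the reflection principle for standard BM, P(τ_b ≤ t) = 2 · P(B_t ≥ b). Since B_t ~ N(0, t), P(B_t ≥ 4.25) = 1 − Φ(4.25/√t) = 1 − Φ(4.25/√14.79) = 1 − Φ(1.1051) ≈ 0.13456. Doubling: P(τ_{4.25} ≤ 14.79) ≈ 2 · 0.13456 = 0.26912 ≈ 0.2691.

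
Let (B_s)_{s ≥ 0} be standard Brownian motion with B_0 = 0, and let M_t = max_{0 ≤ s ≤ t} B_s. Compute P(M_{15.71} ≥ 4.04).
P(M_{15.71} ≥ 4.04) = 2·P(B_{15.71} ≥ 4.04) = 2(1 − Φ(4.04/√15.71)) ≈ 0.3081

By the reflection principle for Brownian motion, P(M_t ≥ a) = 2 · P(B_t ≥ a) for a ≥ 0. Since B_t ~ N(0, t), P(B_t ≥ 4.04) = 1 − Φ(4.04/√t) = 1 − Φ(4.04/√15.71) = 1 − Φ(1.0193). So
  P(M_{15.71} ≥ 4.04) = 2(1 − Φ(1.0193)) ≈ 0.3081.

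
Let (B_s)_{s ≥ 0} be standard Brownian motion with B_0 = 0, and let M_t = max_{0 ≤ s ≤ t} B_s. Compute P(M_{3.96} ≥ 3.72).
P(M_{3.96} ≥ 3.72) = 2·P(B_{3.96} ≥ 3.72) = 2(1 − Φ(3.72/√3.96)) ≈ 0.0616

By the reflection principle for Brownian motion, P(M_t ≥ a) = 2 · P(B_t ≥ a) for a ≥ 0. Since B_t ~ N(0, t), P(B_t ≥ 3.72) = 1 − Φ(3.72/√t) = 1 − Φ(3.72/√3.96) = 1 − Φ(1.8694). So
  P(M_{3.96} ≥ 3.72) = 2(1 − Φ(1.8694)) ≈ 0.0616.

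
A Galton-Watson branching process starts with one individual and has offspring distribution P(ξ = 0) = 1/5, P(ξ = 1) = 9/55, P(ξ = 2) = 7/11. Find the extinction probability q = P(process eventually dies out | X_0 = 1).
q = 11/35

The pgf is f(s) = 1/5 + 9/55·s + 7/11·s². The extinction probability q is the smallest fixed point of f in [0, 1]. Setting s = f(s):
  7/11·s² + (9/55 − 1)·s + 1/5 = 0
  7/11·s² − (1/5 + 7/11)·s + 1/5 = 0
which factors as (s − 1)·(7/11·s − 1/5) = 0, giving roots s = 1 and s = (1/5)/(7/11) = 11/35.
Mean offspring μ = 9/55 + 2·7/11 = 79/55 > 1 (supercritical), so q < 1. The extinction probability is the smaller root: q = (1/5)/(7/11) = 11/35.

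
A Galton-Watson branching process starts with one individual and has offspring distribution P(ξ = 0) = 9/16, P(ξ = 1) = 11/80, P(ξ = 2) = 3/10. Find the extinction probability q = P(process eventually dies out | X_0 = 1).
q = 1

Mean offspring μ = 0·9/16 + 1·11/80 + 2·3/10 = 59/80 ≤ 1. For μ ≤ 1 with offspring not concentrated at 1, the Galton-Watson process goes extinct almost surely, so q = 1.
(Algebraic check: The pgf is f(s) = 9/16 + 11/80·s + 3/10·s². The extinction probability q is the smallest fixed point of f in [0, 1]. Setting s = f(s):
  3/10·s² + (11/80 − 1)·s + 9/16 = 0
  3/10·s² − (9/16 + 3/10)·s + 9/16 = 0
which factors as (s − 1)·(3/10·s − 9/16) = 0, giving roots s = 1 and s = (9/16)/(3/10) = 15/8. Since 15/8 ≥ 1, the smallest root in [0, 1] is s = 1.)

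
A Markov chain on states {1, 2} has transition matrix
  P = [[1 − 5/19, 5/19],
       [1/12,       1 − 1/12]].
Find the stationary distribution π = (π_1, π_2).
π_1 = 19/79, π_2 = 60/79

Solve πP = π with π_1 + π_2 = 1. From πP = π: π_1 · (1 − 5/19) + π_2 · 1/12 = π_1 ⇒ π_2 · 1/12 = π_1 · 5/19 ⇒ π_2/π_1 = (5/19)/(1/12) = 60/19. Together with π_1 + π_2 = 1:
  π_1 = (1/12)/(5/19 + 1/12) = (1/12)/(79/228) = 19/79,
  π_2 = (5/19)/(5/19 + 1/12) = (5/19)/(79/228) = 60/79.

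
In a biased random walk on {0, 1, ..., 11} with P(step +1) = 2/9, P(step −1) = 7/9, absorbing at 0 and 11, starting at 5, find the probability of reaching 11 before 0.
P(hit 11 before 0) = (1 − (7/2)^5) / (1 − (7/2)^11) = 214720/395464939

Let u_k denote P(reach 11 before 0 | start at k). Boundary: u_0 = 0, u_11 = 1. Recurrence: u_k = 2/9·u_{k+1} + 7/9·u_{k-1} for 1 ≤ k ≤ 10. Try u_k = A + B·r^k with r = q/p = (7/9)/(2/9) = 7/2. Substitution satisfies the recurrence; boundary conditions give:
  u_k = (1 − r^k) / (1 − r^N) = (1 − (7/2)^5) / (1 − (7/2)^11) = 214720/395464939.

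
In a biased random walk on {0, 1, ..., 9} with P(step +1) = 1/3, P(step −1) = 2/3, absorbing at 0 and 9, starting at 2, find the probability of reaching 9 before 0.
P(hit 9 before 0) = (1 − (2)^2) / (1 − (2)^9) = 3/511

Let u_k denote P(reach 9 before 0 | start at k). Boundary: u_0 = 0, u_9 = 1. Recurrence: u_k = 1/3·u_{k+1} + 2/3·u_{k-1} for 1 ≤ k ≤ 8. Try u_k = A + B·r^k with r = q/p = (2/3)/(1/3) = 2. Substitution satisfies the recurrence; boundary conditions give:
  u_k = (1 − r^k) / (1 − r^N) = (1 − (2)^2) / (1 − (2)^9) = 3/511.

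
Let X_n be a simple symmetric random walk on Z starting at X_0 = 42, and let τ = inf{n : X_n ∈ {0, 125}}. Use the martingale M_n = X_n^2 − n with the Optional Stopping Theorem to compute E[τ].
E[τ] = 3486

M_n = X_n^2 − n is a martingale (since E[X_{n+1}^2 | F_n] = X_n^2 + 1). By OST (τ has finite mean in a bounded region), E[M_τ] = E[M_0] = X_0^2 − 0 = 42^2 = 1764. Also E[M_τ] = E[X_τ^2] − E[τ]. The walk exits at 0 or 125, with P(hit 125 first) = 42/125, so E[X_τ^2] = 125^2 · 42/125 + 0 = 5250. Thus E[τ] = E[X_τ^2] − E[M_τ] = 5250 − 1764 = 3486 = 42(125 − 42) = 3486.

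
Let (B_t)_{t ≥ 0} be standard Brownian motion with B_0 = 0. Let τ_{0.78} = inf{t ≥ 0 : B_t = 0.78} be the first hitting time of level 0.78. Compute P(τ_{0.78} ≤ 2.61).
P(τ_{0.78} ≤ 2.61) = 2(1 − Φ(0.78/√2.61)) = 2(1 − Φ(0.4828)) ≈ 0.6292

By the reflection principle for standard BM, P(τ_b ≤ t) = 2 · P(B_t ≥ b). Since B_t ~ N(0, t), P(B_t ≥ 0.78) = 1 − Φ(0.78/√t) = 1 − Φ(0.78/√2.61) = 1 − Φ(0.4828) ≈ 0.31462. Doubling: P(τ_{0.78} ≤ 2.61) ≈ 2 · 0.31462 = 0.62924 ≈ 0.6292.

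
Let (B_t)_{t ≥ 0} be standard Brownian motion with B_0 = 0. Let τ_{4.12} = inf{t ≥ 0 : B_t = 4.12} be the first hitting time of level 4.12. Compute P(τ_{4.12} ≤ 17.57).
P(τ_{4.12} ≤ 17.57) = 2(1 − Φ(4.12/√17.57)) = 2(1 − Φ(0.9829)) ≈ 0.3257

By the reflection principle for standard BM, P(τ_b ≤ t) = 2 · P(B_t ≥ b). Since B_t ~ N(0, t), P(B_t ≥ 4.12) = 1 − Φ(4.12/√t) = 1 − Φ(4.12/√17.57) = 1 − Φ(0.9829) ≈ 0.16283. Doubling: P(τ_{4.12} ≤ 17.57) ≈ 2 · 0.16283 = 0.32566 ≈ 0.3257.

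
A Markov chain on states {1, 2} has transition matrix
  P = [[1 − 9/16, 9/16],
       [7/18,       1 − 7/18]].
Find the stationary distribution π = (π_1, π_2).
π_1 = 56/137, π_2 = 81/137

Solve πP = π with π_1 + π_2 = 1. From πP = π: π_1 · (1 − 9/16) + π_2 · 7/18 = π_1 ⇒ π_2 · 7/18 = π_1 · 9/16 ⇒ π_2/π_1 = (9/16)/(7/18) = 81/56. Together with π_1 + π_2 = 1:
  π_1 = (7/18)/(9/16 + 7/18) = (7/18)/(137/144) = 56/137,
  π_2 = (9/16)/(9/16 + 7/18) = (9/16)/(137/144) = 81/137.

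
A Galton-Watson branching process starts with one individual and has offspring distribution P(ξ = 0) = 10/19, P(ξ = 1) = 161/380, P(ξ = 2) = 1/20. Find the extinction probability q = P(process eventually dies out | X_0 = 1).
q = 1

Mean offspring μ = 0·10/19 + 1·161/380 + 2·1/20 = 199/380 ≤ 1. For μ ≤ 1 with offspring not concentrated at 1, the Galton-Watson process goes extinct almost surely, so q = 1.
(Algebraic check: The pgf is f(s) = 10/19 + 161/380·s + 1/20·s². The extinction probability q is the smallest fixed point of f in [0, 1]. Setting s = f(s):
  1/20·s² + (161/380 − 1)·s + 10/19 = 0
  1/20·s² − (10/19 + 1/20)·s + 10/19 = 0
which factors as (s − 1)·(1/20·s − 10/19) = 0, giving roots s = 1 and s = (10/19)/(1/20) = 200/19. Since 200/19 ≥ 1, the smallest root in [0, 1] is s = 1.)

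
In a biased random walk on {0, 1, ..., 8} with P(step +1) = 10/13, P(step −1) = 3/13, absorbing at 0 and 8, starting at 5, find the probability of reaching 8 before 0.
P(hit 8 before 0) = (1 − (3/10)^5) / (1 − (3/10)^8) = 14251000/14284777

Let u_k denote P(reach 8 before 0 | start at k). Boundary: u_0 = 0, u_8 = 1. Recurrence: u_k = 10/13·u_{k+1} + 3/13·u_{k-1} for 1 ≤ k ≤ 7. Try u_k = A + B·r^k with r = q/p = (3/13)/(10/13) = 3/10. Substitution satisfies the recurrence; boundary conditions give:
  u_k = (1 − r^k) / (1 − r^N) = (1 − (3/10)^5) / (1 − (3/10)^8) = 14251000/14284777.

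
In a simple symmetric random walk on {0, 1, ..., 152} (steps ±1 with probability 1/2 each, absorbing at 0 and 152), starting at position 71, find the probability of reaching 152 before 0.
P(hit 152 before 0) = 71/152

Let u_k = P(hit 152 before 0 | start at k). Then u_0 = 0, u_152 = 1, and u_k = u_{k-1}/2 + u_{k+1}/2 for 1 ≤ k ≤ 151. This harmonic recurrence is solved by u_k = k/152, giving u_71 = 71/152.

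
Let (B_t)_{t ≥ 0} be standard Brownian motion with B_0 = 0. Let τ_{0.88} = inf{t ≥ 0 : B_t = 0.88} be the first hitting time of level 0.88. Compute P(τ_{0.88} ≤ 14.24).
P(τ_{0.88} ≤ 14.24) = 2(1 − Φ(0.88/√14.24)) = 2(1 − Φ(0.2332)) ≈ 0.8156

By the reflection principle for standard BM, P(τ_b ≤ t) = 2 · P(B_t ≥ b). Since B_t ~ N(0, t), P(B_t ≥ 0.88) = 1 − Φ(0.88/√t) = 1 − Φ(0.88/√14.24) = 1 − Φ(0.2332) ≈ 0.40780. Doubling: P(τ_{0.88} ≤ 14.24) ≈ 2 · 0.40780 = 0.81560 ≈ 0.8156.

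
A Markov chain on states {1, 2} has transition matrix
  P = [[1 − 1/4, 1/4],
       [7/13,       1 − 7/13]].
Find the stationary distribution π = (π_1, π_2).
π_1 = 28/41, π_2 = 13/41

Solve πP = π with π_1 + π_2 = 1. From πP = π: π_1 · (1 − 1/4) + π_2 · 7/13 = π_1 ⇒ π_2 · 7/13 = π_1 · 1/4 ⇒ π_2/π_1 = (1/4)/(7/13) = 13/28. Together with π_1 + π_2 = 1:
  π_1 = (7/13)/(1/4 + 7/13) = (7/13)/(41/52) = 28/41,
  π_2 = (1/4)/(1/4 + 7/13) = (1/4)/(41/52) = 13/41.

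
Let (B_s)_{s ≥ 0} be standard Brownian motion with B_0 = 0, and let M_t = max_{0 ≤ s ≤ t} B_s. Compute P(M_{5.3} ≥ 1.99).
P(M_{5.3} ≥ 1.99) = 2·P(B_{5.3} ≥ 1.99) = 2(1 − Φ(1.99/√5.3)) ≈ 0.3874

By the reflection principle for Brownian motion, P(M_t ≥ a) = 2 · P(B_t ≥ a) for a ≥ 0. Since B_t ~ N(0, t), P(B_t ≥ 1.99) = 1 − Φ(1.99/√t) = 1 − Φ(1.99/√5.3) = 1 − Φ(0.8644). So
  P(M_{5.3} ≥ 1.99) = 2(1 − Φ(0.8644)) ≈ 0.3874.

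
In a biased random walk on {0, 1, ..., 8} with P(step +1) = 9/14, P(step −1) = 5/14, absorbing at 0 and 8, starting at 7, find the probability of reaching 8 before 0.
P(hit 8 before 0) = (1 − (5/9)^7) / (1 − (5/9)^8) = 10585899/10664024

Let u_k denote P(reach 8 before 0 | start at k). Boundary: u_0 = 0, u_8 = 1. Recurrence: u_k = 9/14·u_{k+1} + 5/14·u_{k-1} for 1 ≤ k ≤ 7. Try u_k = A + B·r^k with r = q/p = (5/14)/(9/14) = 5/9. Substitution satisfies the recurrence; boundary conditions give:
  u_k = (1 − r^k) / (1 − r^N) = (1 − (5/9)^7) / (1 − (5/9)^8) = 10585899/10664024.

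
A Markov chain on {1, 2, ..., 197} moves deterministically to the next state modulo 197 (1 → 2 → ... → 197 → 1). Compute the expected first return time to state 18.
E[T_18 | X_0 = 18] = 197

The chain cycles deterministically, so starting at state 18 it returns in exactly 197 steps. Equivalently, the stationary distribution is uniform π_j = 1/197 for every state j, so by Kac's formula E[T_18] = 1/π_18 = 197.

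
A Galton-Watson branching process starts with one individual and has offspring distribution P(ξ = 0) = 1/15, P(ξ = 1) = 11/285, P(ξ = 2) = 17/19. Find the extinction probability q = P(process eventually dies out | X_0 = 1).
q = 19/255

The pgf is f(s) = 1/15 + 11/285·s + 17/19·s². The extinction probability q is the smallest fixed point of f in [0, 1]. Setting s = f(s):
  17/19·s² + (11/285 − 1)·s + 1/15 = 0
  17/19·s² − (1/15 + 17/19)·s + 1/15 = 0
which factors as (s − 1)·(17/19·s − 1/15) = 0, giving roots s = 1 and s = (1/15)/(17/19) = 19/255.
Mean offspring μ = 11/285 + 2·17/19 = 521/285 > 1 (supercritical), so q < 1. The extinction probability is the smaller root: q = (1/15)/(17/19) = 19/255.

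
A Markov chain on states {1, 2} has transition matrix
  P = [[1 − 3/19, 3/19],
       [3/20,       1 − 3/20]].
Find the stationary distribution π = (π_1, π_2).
π_1 = 19/39, π_2 = 20/39

Solve πP = π with π_1 + π_2 = 1. From πP = π: π_1 · (1 − 3/19) + π_2 · 3/20 = π_1 ⇒ π_2 · 3/20 = π_1 · 3/19 ⇒ π_2/π_1 = (3/19)/(3/20) = 20/19. Together with π_1 + π_2 = 1:
  π_1 = (3/20)/(3/19 + 3/20) = (3/20)/(117/380) = 19/39,
  π_2 = (3/19)/(3/19 + 3/20) = (3/19)/(117/380) = 20/39.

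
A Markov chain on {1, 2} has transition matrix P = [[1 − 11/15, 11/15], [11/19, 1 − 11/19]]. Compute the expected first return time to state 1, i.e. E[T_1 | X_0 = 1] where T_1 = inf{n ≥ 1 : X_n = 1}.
E[T_1 | X_0 = 1] = 1/π_1 = 34/15

For an irreducible recurrent Markov chain with stationary distribution π, E[T_i | X_0 = i] = 1/π_i (Kac's formula). Here π_1 = (11/19)/(11/15 + 11/19) = (11/19)/(374/285) = 15/34, so E[T_1 | X_0 = 1] = 1/π_1 = (11/15 + 11/19)/(11/19) = (374/285)/(11/19) = 34/15.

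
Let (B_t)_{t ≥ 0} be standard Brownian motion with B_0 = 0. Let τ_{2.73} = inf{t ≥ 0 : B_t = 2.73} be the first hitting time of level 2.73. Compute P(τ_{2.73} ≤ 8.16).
P(τ_{2.73} ≤ 8.16) = 2(1 − Φ(2.73/√8.16)) = 2(1 − Φ(0.9557)) ≈ 0.3392

By the reflection principle for standard BM, P(τ_b ≤ t) = 2 · P(B_t ≥ b). Since B_t ~ N(0, t), P(B_t ≥ 2.73) = 1 − Φ(2.73/√t) = 1 − Φ(2.73/√8.16) = 1 − Φ(0.9557) ≈ 0.16961. Doubling: P(τ_{2.73} ≤ 8.16) ≈ 2 · 0.16961 = 0.33922 ≈ 0.3392.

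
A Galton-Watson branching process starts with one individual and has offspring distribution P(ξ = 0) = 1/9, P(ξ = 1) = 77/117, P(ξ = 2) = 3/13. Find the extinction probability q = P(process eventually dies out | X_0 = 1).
q = 13/27

The pgf is f(s) = 1/9 + 77/117·s + 3/13·s². The extinction probability q is the smallest fixed point of f in [0, 1]. Setting s = f(s):
  3/13·s² + (77/117 − 1)·s + 1/9 = 0
  3/13·s² − (1/9 + 3/13)·s + 1/9 = 0
which factors as (s − 1)·(3/13·s − 1/9) = 0, giving roots s = 1 and s = (1/9)/(3/13) = 13/27.
Mean offspring μ = 77/117 + 2·3/13 = 131/117 > 1 (supercritical), so q < 1. The extinction probability is the smaller root: q = (1/9)/(3/13) = 13/27.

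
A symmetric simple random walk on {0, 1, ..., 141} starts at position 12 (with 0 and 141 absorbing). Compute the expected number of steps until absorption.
E[τ | X_0 = 12] = 1548

Let v_k = E[τ | X_0 = k]. Boundary: v_0 = v_141 = 0. Recurrence: v_k = 1 + (v_{k-1} + v_{k+1})/2 for 1 ≤ k ≤ 140. The particular solution to v_k − (v_{k-1} + v_{k+1})/2 = 1 is v_k = −k^2. Adding homogeneous solution A + B k and matching boundaries gives v_k = k (141 − k). Substituting k = 12: v_12 = 12 · 129 = 1548.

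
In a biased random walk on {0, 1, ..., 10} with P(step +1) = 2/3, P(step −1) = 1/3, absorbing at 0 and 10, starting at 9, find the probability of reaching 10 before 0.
P(hit 10 before 0) = (1 − (1/2)^9) / (1 − (1/2)^10) = 1022/1023

Let u_k denote P(reach 10 before 0 | start at k). Boundary: u_0 = 0, u_10 = 1. Recurrence: u_k = 2/3·u_{k+1} + 1/3·u_{k-1} for 1 ≤ k ≤ 9. Try u_k = A + B·r^k with r = q/p = (1/3)/(2/3) = 1/2. Substitution satisfies the recurrence; boundary conditions give:
  u_k = (1 − r^k) / (1 − r^N) = (1 − (1/2)^9) / (1 − (1/2)^10) = 1022/1023.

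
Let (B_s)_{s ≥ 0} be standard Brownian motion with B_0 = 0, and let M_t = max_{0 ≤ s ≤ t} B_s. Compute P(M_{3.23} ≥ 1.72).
P(M_{3.23} ≥ 1.72) = 2·P(B_{3.23} ≥ 1.72) = 2(1 − Φ(1.72/√3.23)) ≈ 0.3386

By the reflection principle for Brownian motion, P(M_t ≥ a) = 2 · P(B_t ≥ a) for a ≥ 0. Since B_t ~ N(0, t), P(B_t ≥ 1.72) = 1 − Φ(1.72/√t) = 1 − Φ(1.72/√3.23) = 1 − Φ(0.9570). So
  P(M_{3.23} ≥ 1.72) = 2(1 − Φ(0.9570)) ≈ 0.3386.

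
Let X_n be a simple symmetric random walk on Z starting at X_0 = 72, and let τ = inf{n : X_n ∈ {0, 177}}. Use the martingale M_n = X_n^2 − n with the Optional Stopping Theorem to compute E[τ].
E[τ] = 7560

M_n = X_n^2 − n is a martingale (since E[X_{n+1}^2 | F_n] = X_n^2 + 1). By OST (τ has finite mean in a bounded region), E[M_τ] = E[M_0] = X_0^2 − 0 = 72^2 = 5184. Also E[M_τ] = E[X_τ^2] − E[τ]. The walk exits at 0 or 177, with P(hit 177 first) = 72/177, so E[X_τ^2] = 177^2 · 72/177 + 0 = 12744. Thus E[τ] = E[X_τ^2] − E[M_τ] = 12744 − 5184 = 7560 = 72(177 − 72) = 7560.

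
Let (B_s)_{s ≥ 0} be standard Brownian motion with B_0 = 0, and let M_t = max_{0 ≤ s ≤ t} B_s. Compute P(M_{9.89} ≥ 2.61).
P(M_{9.89} ≥ 2.61) = 2·P(B_{9.89} ≥ 2.61) = 2(1 − Φ(2.61/√9.89)) ≈ 0.4066

By the reflection principle for Brownian motion, P(M_t ≥ a) = 2 · P(B_t ≥ a) for a ≥ 0. Since B_t ~ N(0, t), P(B_t ≥ 2.61) = 1 − Φ(2.61/√t) = 1 − Φ(2.61/√9.89) = 1 − Φ(0.8299). So
  P(M_{9.89} ≥ 2.61) = 2(1 − Φ(0.8299)) ≈ 0.4066.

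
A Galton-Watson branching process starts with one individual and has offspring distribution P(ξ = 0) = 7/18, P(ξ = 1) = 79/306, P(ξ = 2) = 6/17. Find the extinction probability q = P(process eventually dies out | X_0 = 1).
q = 1

Mean offspring μ = 0·7/18 + 1·79/306 + 2·6/17 = 295/306 ≤ 1. For μ ≤ 1 with offspring not concentrated at 1, the Galton-Watson process goes extinct almost surely, so q = 1.
(Algebraic check: The pgf is f(s) = 7/18 + 79/306·s + 6/17·s². The extinction probability q is the smallest fixed point of f in [0, 1]. Setting s = f(s):
  6/17·s² + (79/306 − 1)·s + 7/18 = 0
  6/17·s² − (7/18 + 6/17)·s + 7/18 = 0
which factors as (s − 1)·(6/17·s − 7/18) = 0, giving roots s = 1 and s = (7/18)/(6/17) = 119/108. Since 119/108 ≥ 1, the smallest root in [0, 1] is s = 1.)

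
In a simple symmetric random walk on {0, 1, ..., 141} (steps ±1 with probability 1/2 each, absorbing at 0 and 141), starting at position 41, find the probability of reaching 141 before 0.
P(hit 141 before 0) = 41/141

Let u_k = P(hit 141 before 0 | start at k). Then u_0 = 0, u_141 = 1, and u_k = u_{k-1}/2 + u_{k+1}/2 for 1 ≤ k ≤ 140. This harmonic recurrence is solved by u_k = k/141, giving u_41 = 41/141.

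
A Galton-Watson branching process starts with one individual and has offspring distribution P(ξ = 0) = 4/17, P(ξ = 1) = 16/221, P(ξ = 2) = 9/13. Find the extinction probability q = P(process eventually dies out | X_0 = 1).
q = 52/153

The pgf is f(s) = 4/17 + 16/221·s + 9/13·s². The extinction probability q is the smallest fixed point of f in [0, 1]. Setting s = f(s):
  9/13·s² + (16/221 − 1)·s + 4/17 = 0
  9/13·s² − (4/17 + 9/13)·s + 4/17 = 0
which factors as (s − 1)·(9/13·s − 4/17) = 0, giving roots s = 1 and s = (4/17)/(9/13) = 52/153.
Mean offspring μ = 16/221 + 2·9/13 = 322/221 > 1 (supercritical), so q < 1. The extinction probability is the smaller root: q = (4/17)/(9/13) = 52/153.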